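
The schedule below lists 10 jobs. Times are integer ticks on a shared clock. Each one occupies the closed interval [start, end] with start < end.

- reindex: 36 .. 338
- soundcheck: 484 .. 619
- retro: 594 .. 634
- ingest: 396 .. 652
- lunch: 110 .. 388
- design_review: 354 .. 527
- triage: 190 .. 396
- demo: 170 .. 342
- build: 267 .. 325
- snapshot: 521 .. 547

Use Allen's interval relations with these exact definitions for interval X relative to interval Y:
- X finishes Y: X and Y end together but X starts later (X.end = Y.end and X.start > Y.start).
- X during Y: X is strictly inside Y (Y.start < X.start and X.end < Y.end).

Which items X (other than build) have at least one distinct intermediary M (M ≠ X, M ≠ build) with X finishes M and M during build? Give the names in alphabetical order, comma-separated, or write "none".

none

Target build = [267, 325].
Intermediaries M with M during build: none.
Union: none.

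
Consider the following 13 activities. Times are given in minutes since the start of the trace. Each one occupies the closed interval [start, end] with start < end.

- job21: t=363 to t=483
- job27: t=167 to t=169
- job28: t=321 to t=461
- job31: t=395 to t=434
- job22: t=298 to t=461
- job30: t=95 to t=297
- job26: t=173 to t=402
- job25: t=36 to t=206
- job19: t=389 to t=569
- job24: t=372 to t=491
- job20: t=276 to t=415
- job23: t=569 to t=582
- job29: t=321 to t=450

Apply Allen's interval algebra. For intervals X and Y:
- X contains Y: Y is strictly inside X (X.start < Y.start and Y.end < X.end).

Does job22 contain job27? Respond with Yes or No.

No

job22 = [t=298, t=461], job27 = [t=167, t=169].
Actual relation of job22 to job27: after.
Asked whether 'contains' holds → No.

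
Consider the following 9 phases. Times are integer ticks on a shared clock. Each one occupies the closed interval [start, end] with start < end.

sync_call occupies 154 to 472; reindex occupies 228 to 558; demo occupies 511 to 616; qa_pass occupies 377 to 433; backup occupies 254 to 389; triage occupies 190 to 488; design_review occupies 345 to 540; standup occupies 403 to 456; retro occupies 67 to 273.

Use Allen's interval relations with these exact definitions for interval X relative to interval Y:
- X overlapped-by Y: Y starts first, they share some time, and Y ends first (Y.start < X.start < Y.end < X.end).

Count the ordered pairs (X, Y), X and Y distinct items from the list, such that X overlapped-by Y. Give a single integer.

14

Checking all 72 ordered pairs for relation 'overlapped-by'; matching pairs in alphabetical order:
(backup, retro): backup overlapped-by retro ✓
(demo, design_review): demo overlapped-by design_review ✓
(demo, reindex): demo overlapped-by reindex ✓
(design_review, backup): design_review overlapped-by backup ✓
(design_review, sync_call): design_review overlapped-by sync_call ✓
(design_review, triage): design_review overlapped-by triage ✓
(qa_pass, backup): qa_pass overlapped-by backup ✓
(reindex, retro): reindex overlapped-by retro ✓
(reindex, sync_call): reindex overlapped-by sync_call ✓
(reindex, triage): reindex overlapped-by triage ✓
(standup, qa_pass): standup overlapped-by qa_pass ✓
(sync_call, retro): sync_call overlapped-by retro ✓
(triage, retro): triage overlapped-by retro ✓
(triage, sync_call): triage overlapped-by sync_call ✓
Count: 14.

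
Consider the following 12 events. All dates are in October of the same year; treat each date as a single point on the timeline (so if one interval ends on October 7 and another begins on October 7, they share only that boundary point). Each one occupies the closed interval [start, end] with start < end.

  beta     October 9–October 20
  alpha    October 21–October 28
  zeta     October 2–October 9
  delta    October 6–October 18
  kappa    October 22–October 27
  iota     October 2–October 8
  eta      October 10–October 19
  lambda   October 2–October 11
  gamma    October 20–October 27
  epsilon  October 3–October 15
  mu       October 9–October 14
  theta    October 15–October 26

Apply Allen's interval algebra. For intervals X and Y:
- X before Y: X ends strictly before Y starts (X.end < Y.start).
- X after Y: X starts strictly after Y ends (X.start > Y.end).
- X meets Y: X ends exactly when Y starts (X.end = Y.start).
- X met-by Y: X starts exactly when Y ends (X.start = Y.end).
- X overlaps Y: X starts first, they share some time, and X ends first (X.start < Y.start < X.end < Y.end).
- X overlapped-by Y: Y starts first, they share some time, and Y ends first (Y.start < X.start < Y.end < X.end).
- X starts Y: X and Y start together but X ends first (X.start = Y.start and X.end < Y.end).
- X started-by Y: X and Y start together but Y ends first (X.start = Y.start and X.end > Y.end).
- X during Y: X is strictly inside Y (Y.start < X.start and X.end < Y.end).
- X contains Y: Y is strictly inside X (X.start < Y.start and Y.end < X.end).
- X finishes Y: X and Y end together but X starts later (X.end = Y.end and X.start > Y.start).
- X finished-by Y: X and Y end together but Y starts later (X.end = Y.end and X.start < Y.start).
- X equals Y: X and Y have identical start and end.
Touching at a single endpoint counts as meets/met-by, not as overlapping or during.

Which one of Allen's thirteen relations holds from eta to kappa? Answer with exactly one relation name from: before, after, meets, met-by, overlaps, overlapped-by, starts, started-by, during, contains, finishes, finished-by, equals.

before

eta = [October 10, October 19]; kappa = [October 22, October 27].
Compare endpoints: eta.start < kappa.start, eta.start < kappa.end, eta.end < kappa.start, eta.end < kappa.end.
That pattern is 'before'.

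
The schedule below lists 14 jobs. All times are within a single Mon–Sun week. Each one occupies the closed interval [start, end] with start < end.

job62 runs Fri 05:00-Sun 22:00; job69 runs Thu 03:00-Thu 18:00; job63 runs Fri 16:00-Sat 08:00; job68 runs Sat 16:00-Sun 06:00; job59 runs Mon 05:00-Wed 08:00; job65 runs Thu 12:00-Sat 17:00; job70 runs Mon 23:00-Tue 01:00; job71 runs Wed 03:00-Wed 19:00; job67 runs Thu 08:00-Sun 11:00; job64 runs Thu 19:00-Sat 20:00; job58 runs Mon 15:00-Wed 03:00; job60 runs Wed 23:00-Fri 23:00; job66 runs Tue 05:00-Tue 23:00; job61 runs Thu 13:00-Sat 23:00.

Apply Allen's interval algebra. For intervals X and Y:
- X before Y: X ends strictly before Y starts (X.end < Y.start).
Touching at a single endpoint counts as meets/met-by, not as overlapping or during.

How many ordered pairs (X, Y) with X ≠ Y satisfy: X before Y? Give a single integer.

54

Checking all 182 ordered pairs for relation 'before'; matching pairs in alphabetical order:
(job58, job60): job58 before job60 ✓
(job58, job61): job58 before job61 ✓
(job58, job62): job58 before job62 ✓
(job58, job63): job58 before job63 ✓
(job58, job64): job58 before job64 ✓
(job58, job65): job58 before job65 ✓
(job58, job67): job58 before job67 ✓
(job58, job68): job58 before job68 ✓
(job58, job69): job58 before job69 ✓
(job59, job60): job59 before job60 ✓
(job59, job61): job59 before job61 ✓
(job59, job62): job59 before job62 ✓
(job59, job63): job59 before job63 ✓
(job59, job64): job59 before job64 ✓
(job59, job65): job59 before job65 ✓
(job59, job67): job59 before job67 ✓
(job59, job68): job59 before job68 ✓
(job59, job69): job59 before job69 ✓
(job60, job68): job60 before job68 ✓
(job63, job68): job63 before job68 ✓
(job66, job60): job66 before job60 ✓
(job66, job61): job66 before job61 ✓
(job66, job62): job66 before job62 ✓
(job66, job63): job66 before job63 ✓
... plus 30 further pairs not listed.
Count: 54.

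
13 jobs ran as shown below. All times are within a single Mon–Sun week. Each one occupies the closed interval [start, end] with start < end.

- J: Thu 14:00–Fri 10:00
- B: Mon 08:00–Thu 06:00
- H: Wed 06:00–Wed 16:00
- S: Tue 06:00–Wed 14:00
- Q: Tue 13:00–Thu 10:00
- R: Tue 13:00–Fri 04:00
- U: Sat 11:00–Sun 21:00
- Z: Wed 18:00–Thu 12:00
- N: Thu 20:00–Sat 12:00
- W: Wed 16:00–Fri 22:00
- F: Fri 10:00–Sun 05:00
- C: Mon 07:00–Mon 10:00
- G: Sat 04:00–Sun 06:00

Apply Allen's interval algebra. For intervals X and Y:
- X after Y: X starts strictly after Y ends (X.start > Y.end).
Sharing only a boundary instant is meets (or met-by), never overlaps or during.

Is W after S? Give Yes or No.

Yes

W = [Wed 16:00, Fri 22:00], S = [Tue 06:00, Wed 14:00].
Actual relation of W to S: after.
Asked whether 'after' holds → Yes.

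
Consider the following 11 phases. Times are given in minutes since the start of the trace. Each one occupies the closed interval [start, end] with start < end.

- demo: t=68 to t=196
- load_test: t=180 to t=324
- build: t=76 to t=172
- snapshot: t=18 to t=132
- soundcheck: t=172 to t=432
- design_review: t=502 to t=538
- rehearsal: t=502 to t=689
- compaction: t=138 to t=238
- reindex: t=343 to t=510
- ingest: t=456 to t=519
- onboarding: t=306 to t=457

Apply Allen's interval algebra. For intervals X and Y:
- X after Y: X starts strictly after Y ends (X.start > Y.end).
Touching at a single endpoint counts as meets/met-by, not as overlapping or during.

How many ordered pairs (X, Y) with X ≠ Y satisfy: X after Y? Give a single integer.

33

Checking all 110 ordered pairs for relation 'after'; matching pairs in alphabetical order:
(compaction, snapshot): compaction after snapshot ✓
(design_review, build): design_review after build ✓
(design_review, compaction): design_review after compaction ✓
(design_review, demo): design_review after demo ✓
(design_review, load_test): design_review after load_test ✓
(design_review, onboarding): design_review after onboarding ✓
(design_review, snapshot): design_review after snapshot ✓
(design_review, soundcheck): design_review after soundcheck ✓
(ingest, build): ingest after build ✓
(ingest, compaction): ingest after compaction ✓
(ingest, demo): ingest after demo ✓
(ingest, load_test): ingest after load_test ✓
(ingest, snapshot): ingest after snapshot ✓
(ingest, soundcheck): ingest after soundcheck ✓
(load_test, build): load_test after build ✓
(load_test, snapshot): load_test after snapshot ✓
(onboarding, build): onboarding after build ✓
(onboarding, compaction): onboarding after compaction ✓
(onboarding, demo): onboarding after demo ✓
(onboarding, snapshot): onboarding after snapshot ✓
(rehearsal, build): rehearsal after build ✓
(rehearsal, compaction): rehearsal after compaction ✓
(rehearsal, demo): rehearsal after demo ✓
(rehearsal, load_test): rehearsal after load_test ✓
... plus 9 further pairs not listed.
Count: 33.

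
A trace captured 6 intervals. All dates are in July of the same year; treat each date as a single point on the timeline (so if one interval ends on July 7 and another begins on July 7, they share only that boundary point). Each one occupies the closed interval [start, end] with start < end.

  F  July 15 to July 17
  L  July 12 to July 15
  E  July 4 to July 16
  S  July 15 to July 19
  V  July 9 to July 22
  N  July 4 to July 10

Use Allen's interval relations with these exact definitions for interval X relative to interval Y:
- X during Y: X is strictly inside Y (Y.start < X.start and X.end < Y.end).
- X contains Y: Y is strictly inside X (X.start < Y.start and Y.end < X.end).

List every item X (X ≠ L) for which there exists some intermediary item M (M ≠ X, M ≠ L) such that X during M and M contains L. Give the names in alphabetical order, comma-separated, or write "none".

Target L = [July 12, July 15].
Intermediaries M with M contains L: E, V.
Via E — items with X during E: none.
Via V — items with X during V: F, S.
Union: F, S.

F, S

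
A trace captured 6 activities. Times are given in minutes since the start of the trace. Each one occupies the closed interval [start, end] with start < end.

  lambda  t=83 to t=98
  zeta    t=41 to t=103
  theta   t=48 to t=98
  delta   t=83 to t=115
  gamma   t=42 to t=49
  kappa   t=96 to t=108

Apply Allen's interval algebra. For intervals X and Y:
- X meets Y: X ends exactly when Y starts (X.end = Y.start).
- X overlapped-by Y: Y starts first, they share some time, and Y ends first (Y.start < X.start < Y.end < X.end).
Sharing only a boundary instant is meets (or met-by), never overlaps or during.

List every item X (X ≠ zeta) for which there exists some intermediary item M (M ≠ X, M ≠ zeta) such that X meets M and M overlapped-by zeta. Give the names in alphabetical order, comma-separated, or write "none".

Target zeta = [t=41, t=103].
Intermediaries M with M overlapped-by zeta: delta, kappa.
Via delta — items with X meets delta: none.
Via kappa — items with X meets kappa: none.
Union: none.

none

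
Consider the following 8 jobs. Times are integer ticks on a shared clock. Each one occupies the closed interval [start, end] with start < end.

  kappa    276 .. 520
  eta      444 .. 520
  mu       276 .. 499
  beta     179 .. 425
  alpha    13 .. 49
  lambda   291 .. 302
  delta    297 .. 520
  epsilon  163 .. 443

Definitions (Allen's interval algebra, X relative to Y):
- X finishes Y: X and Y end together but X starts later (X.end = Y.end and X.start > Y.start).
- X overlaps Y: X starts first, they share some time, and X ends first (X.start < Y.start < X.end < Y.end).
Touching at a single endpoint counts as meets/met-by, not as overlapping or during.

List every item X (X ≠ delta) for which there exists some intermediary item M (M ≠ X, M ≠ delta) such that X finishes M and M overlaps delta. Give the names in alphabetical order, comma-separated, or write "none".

none

Target delta = [297, 520].
Intermediaries M with M overlaps delta: beta, epsilon, lambda, mu.
Via beta — items with X finishes beta: none.
Via epsilon — items with X finishes epsilon: none.
Via lambda — items with X finishes lambda: none.
Via mu — items with X finishes mu: none.
Union: none.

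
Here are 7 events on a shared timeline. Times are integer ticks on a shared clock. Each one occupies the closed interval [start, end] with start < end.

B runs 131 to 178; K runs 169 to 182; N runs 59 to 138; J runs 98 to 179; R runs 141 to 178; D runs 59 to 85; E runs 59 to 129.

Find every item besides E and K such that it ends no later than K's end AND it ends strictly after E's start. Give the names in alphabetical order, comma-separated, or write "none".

B, D, J, N, R

Conditions: its end is no later than K's end (X.end <= 182) AND its end is strictly after E's start (X.end > 59).
B: end 178 <= 182? ✓; end 178 > 59? ✓ → yes.
D: end 85 <= 182? ✓; end 85 > 59? ✓ → yes.
J: end 179 <= 182? ✓; end 179 > 59? ✓ → yes.
N: end 138 <= 182? ✓; end 138 > 59? ✓ → yes.
R: end 178 <= 182? ✓; end 178 > 59? ✓ → yes.
Result: B, D, J, N, R.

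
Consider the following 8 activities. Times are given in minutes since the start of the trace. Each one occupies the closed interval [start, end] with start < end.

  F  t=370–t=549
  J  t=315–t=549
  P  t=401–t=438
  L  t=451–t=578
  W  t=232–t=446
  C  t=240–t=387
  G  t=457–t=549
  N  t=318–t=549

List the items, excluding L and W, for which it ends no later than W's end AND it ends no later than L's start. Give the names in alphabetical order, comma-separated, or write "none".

Conditions: its end is no later than W's end (X.end <= t=446) AND its end is no later than L's start (X.end <= t=451).
C: end t=387 <= t=446? ✓; end t=387 <= t=451? ✓ → yes.
F: end t=549 <= t=446? ✗; end t=549 <= t=451? ✗ → no.
G: end t=549 <= t=446? ✗; end t=549 <= t=451? ✗ → no.
J: end t=549 <= t=446? ✗; end t=549 <= t=451? ✗ → no.
N: end t=549 <= t=446? ✗; end t=549 <= t=451? ✗ → no.
P: end t=438 <= t=446? ✓; end t=438 <= t=451? ✓ → yes.
Result: C, P.

C, P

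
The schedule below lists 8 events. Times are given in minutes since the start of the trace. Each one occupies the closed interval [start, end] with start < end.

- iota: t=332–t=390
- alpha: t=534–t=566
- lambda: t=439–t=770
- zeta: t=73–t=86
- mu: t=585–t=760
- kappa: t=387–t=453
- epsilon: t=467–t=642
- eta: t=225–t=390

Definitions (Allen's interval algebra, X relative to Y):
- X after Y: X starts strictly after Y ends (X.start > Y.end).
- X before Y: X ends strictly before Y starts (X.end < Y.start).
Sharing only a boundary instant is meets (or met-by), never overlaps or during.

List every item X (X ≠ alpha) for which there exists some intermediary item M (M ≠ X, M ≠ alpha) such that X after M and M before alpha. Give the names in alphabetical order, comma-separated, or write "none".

epsilon, eta, iota, kappa, lambda, mu

Target alpha = [t=534, t=566].
Intermediaries M with M before alpha: eta, iota, kappa, zeta.
Via eta — items with X after eta: epsilon, lambda, mu.
Via iota — items with X after iota: epsilon, lambda, mu.
Via kappa — items with X after kappa: epsilon, mu.
Via zeta — items with X after zeta: epsilon, eta, iota, kappa, lambda, mu.
Union: epsilon, eta, iota, kappa, lambda, mu.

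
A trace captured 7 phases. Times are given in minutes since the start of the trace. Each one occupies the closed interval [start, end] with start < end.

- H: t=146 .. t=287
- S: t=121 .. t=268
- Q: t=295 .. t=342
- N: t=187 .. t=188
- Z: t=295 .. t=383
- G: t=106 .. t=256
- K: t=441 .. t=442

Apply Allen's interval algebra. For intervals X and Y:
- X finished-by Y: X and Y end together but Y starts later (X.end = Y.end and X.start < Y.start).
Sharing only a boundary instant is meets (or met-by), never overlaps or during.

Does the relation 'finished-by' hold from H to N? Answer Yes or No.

H = [t=146, t=287], N = [t=187, t=188].
Actual relation of H to N: contains.
Asked whether 'finished-by' holds → No.

No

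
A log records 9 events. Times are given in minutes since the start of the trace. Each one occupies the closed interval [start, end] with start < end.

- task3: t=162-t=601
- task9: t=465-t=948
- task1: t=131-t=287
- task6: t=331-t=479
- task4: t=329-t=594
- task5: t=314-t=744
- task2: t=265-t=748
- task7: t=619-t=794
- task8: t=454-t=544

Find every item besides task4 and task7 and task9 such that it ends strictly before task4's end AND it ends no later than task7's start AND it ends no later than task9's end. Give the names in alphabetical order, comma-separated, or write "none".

Conditions: its end is strictly before task4's end (X.end < t=594) AND its end is no later than task7's start (X.end <= t=619) AND its end is no later than task9's end (X.end <= t=948).
task1: end t=287 < t=594? ✓; end t=287 <= t=619? ✓; end t=287 <= t=948? ✓ → yes.
task2: end t=748 < t=594? ✗; end t=748 <= t=619? ✗; end t=748 <= t=948? ✓ → no.
task3: end t=601 < t=594? ✗; end t=601 <= t=619? ✓; end t=601 <= t=948? ✓ → no.
task5: end t=744 < t=594? ✗; end t=744 <= t=619? ✗; end t=744 <= t=948? ✓ → no.
task6: end t=479 < t=594? ✓; end t=479 <= t=619? ✓; end t=479 <= t=948? ✓ → yes.
task8: end t=544 < t=594? ✓; end t=544 <= t=619? ✓; end t=544 <= t=948? ✓ → yes.
Result: task1, task6, task8.

task1, task6, task8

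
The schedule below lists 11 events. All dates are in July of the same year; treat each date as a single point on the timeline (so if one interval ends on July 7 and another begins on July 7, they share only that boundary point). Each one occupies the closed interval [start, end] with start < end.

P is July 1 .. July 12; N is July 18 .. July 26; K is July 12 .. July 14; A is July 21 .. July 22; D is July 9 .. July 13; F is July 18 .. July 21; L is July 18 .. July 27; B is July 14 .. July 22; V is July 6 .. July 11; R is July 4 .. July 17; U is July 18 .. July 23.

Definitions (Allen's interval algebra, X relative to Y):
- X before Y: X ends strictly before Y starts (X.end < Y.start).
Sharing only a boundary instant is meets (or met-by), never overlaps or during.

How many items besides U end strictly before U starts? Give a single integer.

Target U = [July 18, July 23].
A [July 21, July 22] → during → no.
B [July 14, July 22] → overlaps → no.
D [July 9, July 13] → before → counts.
F [July 18, July 21] → starts → no.
K [July 12, July 14] → before → counts.
L [July 18, July 27] → started-by → no.
N [July 18, July 26] → started-by → no.
P [July 1, July 12] → before → counts.
R [July 4, July 17] → before → counts.
V [July 6, July 11] → before → counts.
Total: 5.

5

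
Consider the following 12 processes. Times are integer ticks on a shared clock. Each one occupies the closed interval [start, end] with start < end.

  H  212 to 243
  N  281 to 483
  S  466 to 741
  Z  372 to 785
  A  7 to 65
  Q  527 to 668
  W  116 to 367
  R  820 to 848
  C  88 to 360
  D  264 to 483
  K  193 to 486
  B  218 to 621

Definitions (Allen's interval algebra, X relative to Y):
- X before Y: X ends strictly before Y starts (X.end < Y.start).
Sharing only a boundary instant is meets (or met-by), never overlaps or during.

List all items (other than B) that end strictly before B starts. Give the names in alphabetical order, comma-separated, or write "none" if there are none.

A

Target B = [218, 621].
A [7, 65] → before → yes.
C [88, 360] → overlaps → no.
D [264, 483] → during → no.
H [212, 243] → overlaps → no.
K [193, 486] → overlaps → no.
N [281, 483] → during → no.
Q [527, 668] → overlapped-by → no.
R [820, 848] → after → no.
S [466, 741] → overlapped-by → no.
W [116, 367] → overlaps → no.
Z [372, 785] → overlapped-by → no.
Result: A.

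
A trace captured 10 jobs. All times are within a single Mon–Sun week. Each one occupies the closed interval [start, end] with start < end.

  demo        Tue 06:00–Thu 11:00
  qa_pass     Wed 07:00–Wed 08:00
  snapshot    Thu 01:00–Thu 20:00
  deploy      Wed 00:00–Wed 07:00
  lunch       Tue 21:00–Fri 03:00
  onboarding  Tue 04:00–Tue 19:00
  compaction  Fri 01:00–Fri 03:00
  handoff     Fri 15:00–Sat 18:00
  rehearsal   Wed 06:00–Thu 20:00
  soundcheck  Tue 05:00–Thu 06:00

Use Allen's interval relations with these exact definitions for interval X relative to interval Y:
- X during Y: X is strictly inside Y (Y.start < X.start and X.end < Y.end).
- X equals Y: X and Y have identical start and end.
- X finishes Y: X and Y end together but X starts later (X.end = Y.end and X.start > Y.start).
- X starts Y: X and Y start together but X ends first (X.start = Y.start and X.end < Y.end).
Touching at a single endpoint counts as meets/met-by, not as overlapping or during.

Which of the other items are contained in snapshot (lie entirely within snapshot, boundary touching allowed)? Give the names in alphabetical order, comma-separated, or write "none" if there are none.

Target snapshot = [Thu 01:00, Thu 20:00].
compaction [Fri 01:00, Fri 03:00] → after → no.
demo [Tue 06:00, Thu 11:00] → overlaps → no.
deploy [Wed 00:00, Wed 07:00] → before → no.
handoff [Fri 15:00, Sat 18:00] → after → no.
lunch [Tue 21:00, Fri 03:00] → contains → no.
onboarding [Tue 04:00, Tue 19:00] → before → no.
qa_pass [Wed 07:00, Wed 08:00] → before → no.
rehearsal [Wed 06:00, Thu 20:00] → finished-by → no.
soundcheck [Tue 05:00, Thu 06:00] → overlaps → no.
Result: none.

none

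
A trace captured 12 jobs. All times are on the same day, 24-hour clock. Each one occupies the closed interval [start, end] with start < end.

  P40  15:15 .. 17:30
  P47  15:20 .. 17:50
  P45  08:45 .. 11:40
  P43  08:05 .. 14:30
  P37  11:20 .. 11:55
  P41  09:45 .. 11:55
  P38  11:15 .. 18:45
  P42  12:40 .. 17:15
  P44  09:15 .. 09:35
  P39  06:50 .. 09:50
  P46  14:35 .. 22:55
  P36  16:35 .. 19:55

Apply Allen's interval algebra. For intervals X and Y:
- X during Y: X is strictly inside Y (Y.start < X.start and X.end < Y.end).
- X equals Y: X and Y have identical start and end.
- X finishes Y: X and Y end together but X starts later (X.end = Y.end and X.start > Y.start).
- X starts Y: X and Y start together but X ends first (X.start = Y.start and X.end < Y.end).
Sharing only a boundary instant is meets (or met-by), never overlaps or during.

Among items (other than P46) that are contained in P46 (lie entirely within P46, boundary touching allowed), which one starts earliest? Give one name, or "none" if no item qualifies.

P40

Target P46 = [14:35, 22:55].
P36 [16:35, 19:55] → during → candidate.
P37 [11:20, 11:55] → before → excluded.
P38 [11:15, 18:45] → overlaps → excluded.
P39 [06:50, 09:50] → before → excluded.
P40 [15:15, 17:30] → during → candidate.
P41 [09:45, 11:55] → before → excluded.
P42 [12:40, 17:15] → overlaps → excluded.
P43 [08:05, 14:30] → before → excluded.
P44 [09:15, 09:35] → before → excluded.
P45 [08:45, 11:40] → before → excluded.
P47 [15:20, 17:50] → during → candidate.
Among candidates, earliest start is 15:15 → P40.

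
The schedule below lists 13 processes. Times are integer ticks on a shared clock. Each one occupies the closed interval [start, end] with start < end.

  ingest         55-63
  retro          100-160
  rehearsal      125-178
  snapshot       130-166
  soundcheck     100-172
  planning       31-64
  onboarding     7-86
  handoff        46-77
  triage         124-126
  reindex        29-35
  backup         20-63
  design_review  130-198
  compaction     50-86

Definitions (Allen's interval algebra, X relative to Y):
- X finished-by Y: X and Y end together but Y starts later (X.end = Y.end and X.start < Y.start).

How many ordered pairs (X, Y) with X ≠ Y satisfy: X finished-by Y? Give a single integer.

2

Checking all 156 ordered pairs for relation 'finished-by'; matching pairs in alphabetical order:
(backup, ingest): backup finished-by ingest ✓
(onboarding, compaction): onboarding finished-by compaction ✓
Count: 2.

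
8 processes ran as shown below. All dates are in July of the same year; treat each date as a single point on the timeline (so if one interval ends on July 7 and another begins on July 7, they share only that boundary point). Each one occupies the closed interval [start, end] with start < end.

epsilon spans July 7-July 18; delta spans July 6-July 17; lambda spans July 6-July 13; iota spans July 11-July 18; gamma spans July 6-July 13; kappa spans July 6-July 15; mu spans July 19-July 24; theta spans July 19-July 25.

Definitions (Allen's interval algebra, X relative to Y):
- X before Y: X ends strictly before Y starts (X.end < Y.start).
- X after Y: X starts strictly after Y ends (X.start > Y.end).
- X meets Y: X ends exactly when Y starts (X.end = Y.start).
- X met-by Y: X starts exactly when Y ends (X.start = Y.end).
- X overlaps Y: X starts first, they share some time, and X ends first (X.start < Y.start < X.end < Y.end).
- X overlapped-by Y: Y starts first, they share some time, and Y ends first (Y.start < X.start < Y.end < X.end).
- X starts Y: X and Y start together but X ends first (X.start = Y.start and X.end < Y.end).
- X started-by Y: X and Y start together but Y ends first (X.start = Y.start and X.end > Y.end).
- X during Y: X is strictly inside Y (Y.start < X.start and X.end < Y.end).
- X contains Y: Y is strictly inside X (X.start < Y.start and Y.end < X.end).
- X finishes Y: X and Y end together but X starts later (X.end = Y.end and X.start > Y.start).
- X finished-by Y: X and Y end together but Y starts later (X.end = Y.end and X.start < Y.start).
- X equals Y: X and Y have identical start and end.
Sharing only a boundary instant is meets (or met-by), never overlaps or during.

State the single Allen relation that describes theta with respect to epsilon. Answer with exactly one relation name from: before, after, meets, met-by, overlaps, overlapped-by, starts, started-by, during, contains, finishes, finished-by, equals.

after

theta = [July 19, July 25]; epsilon = [July 7, July 18].
Compare endpoints: theta.start > epsilon.start, theta.start > epsilon.end, theta.end > epsilon.start, theta.end > epsilon.end.
That pattern is 'after'.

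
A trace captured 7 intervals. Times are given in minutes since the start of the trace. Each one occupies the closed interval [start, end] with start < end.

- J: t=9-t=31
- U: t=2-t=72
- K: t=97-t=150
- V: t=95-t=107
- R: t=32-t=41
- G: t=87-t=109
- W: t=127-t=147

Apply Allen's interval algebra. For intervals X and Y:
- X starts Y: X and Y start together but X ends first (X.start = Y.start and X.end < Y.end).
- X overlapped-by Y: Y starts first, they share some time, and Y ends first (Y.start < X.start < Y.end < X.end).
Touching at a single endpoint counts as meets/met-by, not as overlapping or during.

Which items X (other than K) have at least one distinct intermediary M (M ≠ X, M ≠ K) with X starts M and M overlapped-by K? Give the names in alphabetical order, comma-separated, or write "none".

none

Target K = [t=97, t=150].
Intermediaries M with M overlapped-by K: none.
Union: none.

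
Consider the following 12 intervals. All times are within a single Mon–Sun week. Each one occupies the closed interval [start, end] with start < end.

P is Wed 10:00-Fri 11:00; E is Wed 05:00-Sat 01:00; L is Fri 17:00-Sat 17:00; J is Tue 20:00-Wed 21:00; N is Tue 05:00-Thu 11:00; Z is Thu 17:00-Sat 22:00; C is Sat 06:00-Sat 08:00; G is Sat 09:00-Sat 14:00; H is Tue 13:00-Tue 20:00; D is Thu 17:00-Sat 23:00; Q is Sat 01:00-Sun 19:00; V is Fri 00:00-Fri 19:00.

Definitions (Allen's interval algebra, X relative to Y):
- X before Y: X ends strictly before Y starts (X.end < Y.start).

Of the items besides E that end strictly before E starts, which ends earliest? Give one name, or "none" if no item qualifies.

H

Target E = [Wed 05:00, Sat 01:00].
C [Sat 06:00, Sat 08:00] → after → excluded.
D [Thu 17:00, Sat 23:00] → overlapped-by → excluded.
G [Sat 09:00, Sat 14:00] → after → excluded.
H [Tue 13:00, Tue 20:00] → before → candidate.
J [Tue 20:00, Wed 21:00] → overlaps → excluded.
L [Fri 17:00, Sat 17:00] → overlapped-by → excluded.
N [Tue 05:00, Thu 11:00] → overlaps → excluded.
P [Wed 10:00, Fri 11:00] → during → excluded.
Q [Sat 01:00, Sun 19:00] → met-by → excluded.
V [Fri 00:00, Fri 19:00] → during → excluded.
Z [Thu 17:00, Sat 22:00] → overlapped-by → excluded.
Among candidates, earliest end is Tue 20:00 → H.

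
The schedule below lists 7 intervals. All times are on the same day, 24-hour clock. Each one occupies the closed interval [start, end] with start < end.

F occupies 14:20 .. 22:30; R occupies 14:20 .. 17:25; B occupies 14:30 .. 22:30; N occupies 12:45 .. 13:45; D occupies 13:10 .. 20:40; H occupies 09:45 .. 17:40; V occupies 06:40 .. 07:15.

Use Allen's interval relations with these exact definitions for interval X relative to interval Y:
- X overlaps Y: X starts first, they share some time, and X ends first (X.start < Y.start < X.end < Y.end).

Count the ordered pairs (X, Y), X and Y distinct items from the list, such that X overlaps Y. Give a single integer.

7

Checking all 42 ordered pairs for relation 'overlaps'; matching pairs in alphabetical order:
(D, B): D overlaps B ✓
(D, F): D overlaps F ✓
(H, B): H overlaps B ✓
(H, D): H overlaps D ✓
(H, F): H overlaps F ✓
(N, D): N overlaps D ✓
(R, B): R overlaps B ✓
Count: 7.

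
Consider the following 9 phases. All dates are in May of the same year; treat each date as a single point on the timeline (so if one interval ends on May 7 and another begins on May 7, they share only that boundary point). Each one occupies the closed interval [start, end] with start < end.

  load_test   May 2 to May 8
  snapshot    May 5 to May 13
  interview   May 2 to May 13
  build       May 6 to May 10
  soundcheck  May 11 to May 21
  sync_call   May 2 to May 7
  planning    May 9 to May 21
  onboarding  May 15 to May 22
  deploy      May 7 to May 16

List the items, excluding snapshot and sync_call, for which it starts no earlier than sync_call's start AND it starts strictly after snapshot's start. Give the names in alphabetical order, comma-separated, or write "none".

build, deploy, onboarding, planning, soundcheck

Conditions: its start is no earlier than sync_call's start (X.start >= May 2) AND its start is strictly after snapshot's start (X.start > May 5).
build: start May 6 >= May 2? ✓; start May 6 > May 5? ✓ → yes.
deploy: start May 7 >= May 2? ✓; start May 7 > May 5? ✓ → yes.
interview: start May 2 >= May 2? ✓; start May 2 > May 5? ✗ → no.
load_test: start May 2 >= May 2? ✓; start May 2 > May 5? ✗ → no.
onboarding: start May 15 >= May 2? ✓; start May 15 > May 5? ✓ → yes.
planning: start May 9 >= May 2? ✓; start May 9 > May 5? ✓ → yes.
soundcheck: start May 11 >= May 2? ✓; start May 11 > May 5? ✓ → yes.
Result: build, deploy, onboarding, planning, soundcheck.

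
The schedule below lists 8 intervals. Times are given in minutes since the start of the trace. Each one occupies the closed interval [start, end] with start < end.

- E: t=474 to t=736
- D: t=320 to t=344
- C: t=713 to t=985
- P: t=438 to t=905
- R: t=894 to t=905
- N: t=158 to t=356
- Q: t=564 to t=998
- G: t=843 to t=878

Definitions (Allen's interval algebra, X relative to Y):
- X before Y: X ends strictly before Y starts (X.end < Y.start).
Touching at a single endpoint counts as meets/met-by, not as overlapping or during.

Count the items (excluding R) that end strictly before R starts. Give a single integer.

Target R = [t=894, t=905].
C [t=713, t=985] → contains → no.
D [t=320, t=344] → before → counts.
E [t=474, t=736] → before → counts.
G [t=843, t=878] → before → counts.
N [t=158, t=356] → before → counts.
P [t=438, t=905] → finished-by → no.
Q [t=564, t=998] → contains → no.
Total: 4.

4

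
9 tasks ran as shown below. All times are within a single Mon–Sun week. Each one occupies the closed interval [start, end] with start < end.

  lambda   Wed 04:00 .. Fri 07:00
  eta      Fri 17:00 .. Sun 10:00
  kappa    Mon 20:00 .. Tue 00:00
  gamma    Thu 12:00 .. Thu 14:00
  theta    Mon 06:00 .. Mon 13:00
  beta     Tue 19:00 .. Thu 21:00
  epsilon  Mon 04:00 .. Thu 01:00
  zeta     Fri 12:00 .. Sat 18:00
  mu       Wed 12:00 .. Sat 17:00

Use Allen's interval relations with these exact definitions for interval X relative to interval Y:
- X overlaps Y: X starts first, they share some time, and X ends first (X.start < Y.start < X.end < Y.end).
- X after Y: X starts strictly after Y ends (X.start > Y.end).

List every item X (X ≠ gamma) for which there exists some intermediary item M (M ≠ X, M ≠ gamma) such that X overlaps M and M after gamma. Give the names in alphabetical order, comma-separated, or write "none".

Target gamma = [Thu 12:00, Thu 14:00].
Intermediaries M with M after gamma: eta, zeta.
Via eta — items with X overlaps eta: mu, zeta.
Via zeta — items with X overlaps zeta: mu.
Union: mu, zeta.

mu, zeta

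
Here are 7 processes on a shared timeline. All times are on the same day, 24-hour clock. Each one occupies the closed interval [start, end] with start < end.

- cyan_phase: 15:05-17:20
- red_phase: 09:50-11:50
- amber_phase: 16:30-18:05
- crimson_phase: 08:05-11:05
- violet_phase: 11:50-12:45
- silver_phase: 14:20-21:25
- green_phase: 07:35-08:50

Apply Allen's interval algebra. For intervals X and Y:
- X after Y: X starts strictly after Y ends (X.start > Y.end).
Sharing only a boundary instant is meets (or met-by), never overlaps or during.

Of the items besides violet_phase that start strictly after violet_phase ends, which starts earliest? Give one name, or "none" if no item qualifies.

silver_phase

Target violet_phase = [11:50, 12:45].
amber_phase [16:30, 18:05] → after → candidate.
crimson_phase [08:05, 11:05] → before → excluded.
cyan_phase [15:05, 17:20] → after → candidate.
green_phase [07:35, 08:50] → before → excluded.
red_phase [09:50, 11:50] → meets → excluded.
silver_phase [14:20, 21:25] → after → candidate.
Among candidates, earliest start is 14:20 → silver_phase.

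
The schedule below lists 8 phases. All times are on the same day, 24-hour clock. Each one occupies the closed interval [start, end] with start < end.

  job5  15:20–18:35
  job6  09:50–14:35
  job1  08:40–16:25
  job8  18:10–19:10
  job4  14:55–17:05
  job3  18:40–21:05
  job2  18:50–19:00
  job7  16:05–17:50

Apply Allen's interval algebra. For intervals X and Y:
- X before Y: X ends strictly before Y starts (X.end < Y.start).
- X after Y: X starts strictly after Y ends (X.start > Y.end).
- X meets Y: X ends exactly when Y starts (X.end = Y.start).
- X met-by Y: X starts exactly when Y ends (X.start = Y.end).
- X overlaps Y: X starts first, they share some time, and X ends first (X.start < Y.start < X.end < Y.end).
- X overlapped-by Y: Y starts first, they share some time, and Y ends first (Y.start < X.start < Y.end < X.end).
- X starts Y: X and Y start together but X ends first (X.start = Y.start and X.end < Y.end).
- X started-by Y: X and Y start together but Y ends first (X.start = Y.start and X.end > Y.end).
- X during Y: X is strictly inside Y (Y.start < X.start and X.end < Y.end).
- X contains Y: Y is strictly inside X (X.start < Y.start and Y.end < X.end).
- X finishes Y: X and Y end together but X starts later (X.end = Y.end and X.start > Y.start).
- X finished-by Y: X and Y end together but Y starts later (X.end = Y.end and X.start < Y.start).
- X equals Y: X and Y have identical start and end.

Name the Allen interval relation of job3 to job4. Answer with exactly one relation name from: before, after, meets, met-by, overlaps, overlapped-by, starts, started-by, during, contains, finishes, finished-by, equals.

job3 = [18:40, 21:05]; job4 = [14:55, 17:05].
Compare endpoints: job3.start > job4.start, job3.start > job4.end, job3.end > job4.start, job3.end > job4.end.
That pattern is 'after'.

after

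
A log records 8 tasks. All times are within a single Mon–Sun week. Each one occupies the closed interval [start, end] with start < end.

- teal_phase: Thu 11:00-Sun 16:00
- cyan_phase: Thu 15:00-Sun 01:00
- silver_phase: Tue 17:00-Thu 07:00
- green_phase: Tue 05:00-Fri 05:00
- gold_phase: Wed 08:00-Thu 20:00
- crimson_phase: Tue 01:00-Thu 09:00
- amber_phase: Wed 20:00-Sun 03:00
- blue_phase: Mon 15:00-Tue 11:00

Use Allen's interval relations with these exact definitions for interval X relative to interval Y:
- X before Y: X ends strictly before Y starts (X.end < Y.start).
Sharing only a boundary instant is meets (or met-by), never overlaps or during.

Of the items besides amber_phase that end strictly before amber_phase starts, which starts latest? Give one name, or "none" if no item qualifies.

blue_phase

Target amber_phase = [Wed 20:00, Sun 03:00].
blue_phase [Mon 15:00, Tue 11:00] → before → candidate.
crimson_phase [Tue 01:00, Thu 09:00] → overlaps → excluded.
cyan_phase [Thu 15:00, Sun 01:00] → during → excluded.
gold_phase [Wed 08:00, Thu 20:00] → overlaps → excluded.
green_phase [Tue 05:00, Fri 05:00] → overlaps → excluded.
silver_phase [Tue 17:00, Thu 07:00] → overlaps → excluded.
teal_phase [Thu 11:00, Sun 16:00] → overlapped-by → excluded.
Among candidates, latest start is Mon 15:00 → blue_phase.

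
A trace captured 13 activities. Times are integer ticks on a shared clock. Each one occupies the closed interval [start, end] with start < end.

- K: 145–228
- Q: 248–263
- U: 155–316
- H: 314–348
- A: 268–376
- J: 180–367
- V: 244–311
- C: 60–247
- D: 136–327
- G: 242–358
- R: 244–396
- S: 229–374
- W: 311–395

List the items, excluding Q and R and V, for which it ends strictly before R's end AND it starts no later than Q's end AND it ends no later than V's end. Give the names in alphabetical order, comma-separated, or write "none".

C, K

Conditions: its end is strictly before R's end (X.end < 396) AND its start is no later than Q's end (X.start <= 263) AND its end is no later than V's end (X.end <= 311).
A: end 376 < 396? ✓; start 268 <= 263? ✗; end 376 <= 311? ✗ → no.
C: end 247 < 396? ✓; start 60 <= 263? ✓; end 247 <= 311? ✓ → yes.
D: end 327 < 396? ✓; start 136 <= 263? ✓; end 327 <= 311? ✗ → no.
G: end 358 < 396? ✓; start 242 <= 263? ✓; end 358 <= 311? ✗ → no.
H: end 348 < 396? ✓; start 314 <= 263? ✗; end 348 <= 311? ✗ → no.
J: end 367 < 396? ✓; start 180 <= 263? ✓; end 367 <= 311? ✗ → no.
K: end 228 < 396? ✓; start 145 <= 263? ✓; end 228 <= 311? ✓ → yes.
S: end 374 < 396? ✓; start 229 <= 263? ✓; end 374 <= 311? ✗ → no.
U: end 316 < 396? ✓; start 155 <= 263? ✓; end 316 <= 311? ✗ → no.
W: end 395 < 396? ✓; start 311 <= 263? ✗; end 395 <= 311? ✗ → no.
Result: C, K.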